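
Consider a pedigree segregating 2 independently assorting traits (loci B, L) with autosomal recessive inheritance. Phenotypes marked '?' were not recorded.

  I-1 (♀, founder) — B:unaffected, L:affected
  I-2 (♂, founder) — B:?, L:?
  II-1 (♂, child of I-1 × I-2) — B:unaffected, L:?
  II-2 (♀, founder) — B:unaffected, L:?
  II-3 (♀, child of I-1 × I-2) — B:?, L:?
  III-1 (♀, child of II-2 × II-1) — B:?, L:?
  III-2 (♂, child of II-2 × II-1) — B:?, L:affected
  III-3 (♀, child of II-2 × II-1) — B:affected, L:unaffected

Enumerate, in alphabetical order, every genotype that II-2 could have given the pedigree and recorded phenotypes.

B/I-1 un ·: BB|Bb
B/I-2 ? ·: BB|Bb|bb
B/II-1 un I-1×I-2: Bb
B/II-2 un ·: Bb
B/II-3 ? I-1×I-2: BB|Bb|bb
B/III-1 ? II-2×II-1: BB|Bb|bb
B/III-2 ? II-2×II-1: BB|Bb|bb
B/III-3 aff II-2×II-1: bb
⇒ B over [I-1,I-2,II-1,II-2,II-3,III-1,III-2,III-3]: 90 consistent
L/I-1 aff ·: ll
L/I-2 ? ·: LL|Ll|ll
L/II-1 ? I-1×I-2: Ll|ll
L/II-2 ? ·: Ll|ll
L/II-3 ? I-1×I-2: Ll|ll
L/III-1 ? II-2×II-1: LL|Ll|ll
L/III-2 aff II-2×II-1: ll
L/III-3 un II-2×II-1: LL|Ll
⇒ L over [I-1,I-2,II-1,II-2,II-3,III-1,III-2,III-3]: 30 consistent

II-2 ∈ {Bb Ll, Bb ll}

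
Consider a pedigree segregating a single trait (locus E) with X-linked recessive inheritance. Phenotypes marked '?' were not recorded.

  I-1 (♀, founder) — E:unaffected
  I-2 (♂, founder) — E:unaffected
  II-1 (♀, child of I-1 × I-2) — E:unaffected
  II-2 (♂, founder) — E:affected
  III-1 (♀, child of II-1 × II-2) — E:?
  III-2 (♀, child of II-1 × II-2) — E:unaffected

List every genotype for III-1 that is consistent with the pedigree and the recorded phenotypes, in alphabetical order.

III-1 ∈ {X^EX^e, X^eX^e}

E/I-1 un ·: X^EX^E|X^EX^e
E/I-2 un ·: X^EY
E/II-1 un I-1×I-2: X^EX^E|X^EX^e
E/II-2 aff ·: X^eY
E/III-1 ? II-1×II-2: X^EX^e|X^eX^e
E/III-2 un II-1×II-2: X^EX^e
⇒ E over [I-1,I-2,II-1,II-2,III-1,III-2]: 4 consistent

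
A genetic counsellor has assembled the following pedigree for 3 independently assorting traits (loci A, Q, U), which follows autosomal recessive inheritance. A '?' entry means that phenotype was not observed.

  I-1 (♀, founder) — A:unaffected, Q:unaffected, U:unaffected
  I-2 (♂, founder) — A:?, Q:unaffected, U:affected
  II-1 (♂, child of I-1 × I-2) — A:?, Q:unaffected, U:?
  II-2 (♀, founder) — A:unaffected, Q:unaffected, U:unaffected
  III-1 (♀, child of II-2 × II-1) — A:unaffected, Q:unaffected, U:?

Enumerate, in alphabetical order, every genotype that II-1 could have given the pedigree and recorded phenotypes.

A/I-1 un ·: AA|Aa
A/I-2 ? ·: AA|Aa|aa
A/II-1 ? I-1×I-2: AA|Aa|aa
A/II-2 un ·: AA|Aa
A/III-1 un II-2×II-1: AA|Aa
⇒ A over [I-1,I-2,II-1,II-2,III-1]: 36 consistent
Q/I-1 un ·: QQ|Qq
Q/I-2 un ·: QQ|Qq
Q/II-1 un I-1×I-2: QQ|Qq
Q/II-2 un ·: QQ|Qq
Q/III-1 un II-2×II-1: QQ|Qq
⇒ Q over [I-1,I-2,II-1,II-2,III-1]: 24 consistent
U/I-1 un ·: UU|Uu
U/I-2 aff ·: uu
U/II-1 ? I-1×I-2: Uu|uu
U/II-2 un ·: UU|Uu
U/III-1 ? II-2×II-1: UU|Uu|uu
⇒ U over [I-1,I-2,II-1,II-2,III-1]: 13 consistent

II-1 ∈ {AA QQ Uu, AA QQ uu, AA Qq Uu, AA Qq uu, Aa QQ Uu, Aa QQ uu, Aa Qq Uu, Aa Qq uu, aa QQ Uu, aa QQ uu, aa Qq Uu, aa Qq uu}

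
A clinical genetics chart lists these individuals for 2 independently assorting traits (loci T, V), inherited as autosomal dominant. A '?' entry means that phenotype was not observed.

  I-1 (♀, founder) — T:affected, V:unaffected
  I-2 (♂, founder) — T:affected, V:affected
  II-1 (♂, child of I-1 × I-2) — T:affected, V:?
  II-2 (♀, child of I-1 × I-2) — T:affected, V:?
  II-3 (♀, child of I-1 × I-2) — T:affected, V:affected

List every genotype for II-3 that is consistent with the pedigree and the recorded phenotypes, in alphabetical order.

T/I-1 aff ·: Tt|TT
T/I-2 aff ·: Tt|TT
T/II-1 aff I-1×I-2: Tt|TT
T/II-2 aff I-1×I-2: Tt|TT
T/II-3 aff I-1×I-2: Tt|TT
⇒ T over [I-1,I-2,II-1,II-2,II-3]: 25 consistent
V/I-1 un ·: vv
V/I-2 aff ·: Vv|VV
V/II-1 ? I-1×I-2: vv|Vv
V/II-2 ? I-1×I-2: vv|Vv
V/II-3 aff I-1×I-2: Vv
⇒ V over [I-1,I-2,II-1,II-2,II-3]: 5 consistent

II-3 ∈ {TT Vv, Tt Vv}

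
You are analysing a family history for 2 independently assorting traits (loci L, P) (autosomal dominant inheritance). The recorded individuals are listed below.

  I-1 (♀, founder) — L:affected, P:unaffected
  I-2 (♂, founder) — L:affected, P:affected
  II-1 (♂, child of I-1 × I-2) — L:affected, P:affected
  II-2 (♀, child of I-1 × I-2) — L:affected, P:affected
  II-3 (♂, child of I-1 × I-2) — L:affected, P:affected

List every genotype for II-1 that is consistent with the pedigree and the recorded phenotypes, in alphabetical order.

L/I-1 aff ·: Ll|LL
L/I-2 aff ·: Ll|LL
L/II-1 aff I-1×I-2: Ll|LL
L/II-2 aff I-1×I-2: Ll|LL
L/II-3 aff I-1×I-2: Ll|LL
⇒ L over [I-1,I-2,II-1,II-2,II-3]: 25 consistent
P/I-1 un ·: pp
P/I-2 aff ·: Pp|PP
P/II-1 aff I-1×I-2: Pp
P/II-2 aff I-1×I-2: Pp
P/II-3 aff I-1×I-2: Pp
⇒ P over [I-1,I-2,II-1,II-2,II-3]: 2 consistent

II-1 ∈ {LL Pp, Ll Pp}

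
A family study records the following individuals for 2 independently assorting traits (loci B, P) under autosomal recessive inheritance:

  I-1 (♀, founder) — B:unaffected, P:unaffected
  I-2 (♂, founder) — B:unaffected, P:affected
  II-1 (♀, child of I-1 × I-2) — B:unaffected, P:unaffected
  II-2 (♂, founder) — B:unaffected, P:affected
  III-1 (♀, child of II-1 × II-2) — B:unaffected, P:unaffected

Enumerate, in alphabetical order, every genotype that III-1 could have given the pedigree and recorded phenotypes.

B/I-1 un ·: BB|Bb
B/I-2 un ·: BB|Bb
B/II-1 un I-1×I-2: BB|Bb
B/II-2 un ·: BB|Bb
B/III-1 un II-1×II-2: BB|Bb
⇒ B over [I-1,I-2,II-1,II-2,III-1]: 24 consistent
P/I-1 un ·: PP|Pp
P/I-2 aff ·: pp
P/II-1 un I-1×I-2: Pp
P/II-2 aff ·: pp
P/III-1 un II-1×II-2: Pp
⇒ P over [I-1,I-2,II-1,II-2,III-1]: 2 consistent

III-1 ∈ {BB Pp, Bb Pp}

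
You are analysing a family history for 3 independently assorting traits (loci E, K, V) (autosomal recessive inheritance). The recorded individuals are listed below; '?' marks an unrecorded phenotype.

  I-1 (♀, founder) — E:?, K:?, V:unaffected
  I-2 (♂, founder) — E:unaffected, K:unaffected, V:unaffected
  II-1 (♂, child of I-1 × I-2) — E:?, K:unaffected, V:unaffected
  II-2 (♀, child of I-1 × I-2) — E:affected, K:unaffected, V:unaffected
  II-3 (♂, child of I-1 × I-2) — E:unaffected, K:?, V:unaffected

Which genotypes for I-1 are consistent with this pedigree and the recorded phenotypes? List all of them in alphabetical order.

E/I-1 ? ·: Ee|ee
E/I-2 un ·: Ee
E/II-1 ? I-1×I-2: EE|Ee|ee
E/II-2 aff I-1×I-2: ee
E/II-3 un I-1×I-2: EE|Ee
⇒ E over [I-1,I-2,II-1,II-2,II-3]: 8 consistent
K/I-1 ? ·: KK|Kk|kk
K/I-2 un ·: KK|Kk
K/II-1 un I-1×I-2: KK|Kk
K/II-2 un I-1×I-2: KK|Kk
K/II-3 ? I-1×I-2: KK|Kk|kk
⇒ K over [I-1,I-2,II-1,II-2,II-3]: 32 consistent
V/I-1 un ·: VV|Vv
V/I-2 un ·: VV|Vv
V/II-1 un I-1×I-2: VV|Vv
V/II-2 un I-1×I-2: VV|Vv
V/II-3 un I-1×I-2: VV|Vv
⇒ V over [I-1,I-2,II-1,II-2,II-3]: 25 consistent

I-1 ∈ {Ee KK VV, Ee KK Vv, Ee Kk VV, Ee Kk Vv, Ee kk VV, Ee kk Vv, ee KK VV, ee KK Vv, ee Kk VV, ee Kk Vv, ee kk VV, ee kk Vv}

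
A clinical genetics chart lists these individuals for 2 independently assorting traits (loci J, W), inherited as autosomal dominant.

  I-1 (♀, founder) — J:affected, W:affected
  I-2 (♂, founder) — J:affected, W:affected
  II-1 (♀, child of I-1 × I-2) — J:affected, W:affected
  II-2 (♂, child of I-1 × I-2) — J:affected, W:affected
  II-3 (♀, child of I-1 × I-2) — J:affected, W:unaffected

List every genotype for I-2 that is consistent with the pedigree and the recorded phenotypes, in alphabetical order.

J/I-1 aff ·: Jj|JJ
J/I-2 aff ·: Jj|JJ
J/II-1 aff I-1×I-2: Jj|JJ
J/II-2 aff I-1×I-2: Jj|JJ
J/II-3 aff I-1×I-2: Jj|JJ
⇒ J over [I-1,I-2,II-1,II-2,II-3]: 25 consistent
W/I-1 aff ·: Ww
W/I-2 aff ·: Ww
W/II-1 aff I-1×I-2: Ww|WW
W/II-2 aff I-1×I-2: Ww|WW
W/II-3 un I-1×I-2: ww
⇒ W over [I-1,I-2,II-1,II-2,II-3]: 4 consistent

I-2 ∈ {JJ Ww, Jj Ww}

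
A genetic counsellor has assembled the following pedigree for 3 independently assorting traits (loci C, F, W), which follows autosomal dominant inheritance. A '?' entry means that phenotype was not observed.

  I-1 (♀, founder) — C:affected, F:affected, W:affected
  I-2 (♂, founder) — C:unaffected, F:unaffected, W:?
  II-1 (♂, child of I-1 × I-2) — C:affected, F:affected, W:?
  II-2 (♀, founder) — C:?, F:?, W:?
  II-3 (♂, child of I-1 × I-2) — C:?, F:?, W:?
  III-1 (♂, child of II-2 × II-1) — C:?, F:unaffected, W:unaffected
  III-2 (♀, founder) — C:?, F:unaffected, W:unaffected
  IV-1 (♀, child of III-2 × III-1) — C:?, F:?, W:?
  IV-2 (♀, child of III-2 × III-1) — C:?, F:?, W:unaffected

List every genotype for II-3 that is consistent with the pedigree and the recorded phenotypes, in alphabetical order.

II-3 ∈ {Cc Ff WW, Cc Ff Ww, Cc Ff ww, Cc ff WW, Cc ff Ww, Cc ff ww, cc Ff WW, cc Ff Ww, cc Ff ww, cc ff WW, cc ff Ww, cc ff ww}

C/I-1 aff ·: Cc|CC
C/I-2 un ·: cc
C/II-1 aff I-1×I-2: Cc
C/II-2 ? ·: cc|Cc|CC
C/II-3 ? I-1×I-2: cc|Cc
C/III-1 ? II-2×II-1: cc|Cc|CC
C/III-2 ? ·: cc|Cc|CC
C/IV-1 ? III-2×III-1: cc|Cc|CC
C/IV-2 ? III-2×III-1: cc|Cc|CC
⇒ C over [I-1,I-2,II-1,II-2,II-3,III-1,III-2,IV-1,IV-2]: 225 consistent
F/I-1 aff ·: Ff|FF
F/I-2 un ·: ff
F/II-1 aff I-1×I-2: Ff
F/II-2 ? ·: ff|Ff
F/II-3 ? I-1×I-2: ff|Ff
F/III-1 un II-2×II-1: ff
F/III-2 un ·: ff
F/IV-1 ? III-2×III-1: ff
F/IV-2 ? III-2×III-1: ff
⇒ F over [I-1,I-2,II-1,II-2,II-3,III-1,III-2,IV-1,IV-2]: 6 consistent
W/I-1 aff ·: Ww|WW
W/I-2 ? ·: ww|Ww|WW
W/II-1 ? I-1×I-2: ww|Ww
W/II-2 ? ·: ww|Ww
W/II-3 ? I-1×I-2: ww|Ww|WW
W/III-1 un II-2×II-1: ww
W/III-2 un ·: ww
W/IV-1 ? III-2×III-1: ww
W/IV-2 un III-2×III-1: ww
⇒ W over [I-1,I-2,II-1,II-2,II-3,III-1,III-2,IV-1,IV-2]: 30 consistent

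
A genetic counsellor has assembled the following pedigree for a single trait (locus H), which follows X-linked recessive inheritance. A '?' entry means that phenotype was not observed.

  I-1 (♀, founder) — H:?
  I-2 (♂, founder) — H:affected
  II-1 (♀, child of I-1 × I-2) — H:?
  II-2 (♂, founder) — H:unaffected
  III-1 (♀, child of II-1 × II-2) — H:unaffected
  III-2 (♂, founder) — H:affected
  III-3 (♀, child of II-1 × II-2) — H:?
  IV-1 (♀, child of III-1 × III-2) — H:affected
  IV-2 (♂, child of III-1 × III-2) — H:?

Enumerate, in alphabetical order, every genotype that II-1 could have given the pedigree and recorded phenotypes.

II-1 ∈ {X^HX^h, X^hX^h}

H/I-1 ? ·: X^HX^H|X^HX^h|X^hX^h
H/I-2 aff ·: X^hY
H/II-1 ? I-1×I-2: X^HX^h|X^hX^h
H/II-2 un ·: X^HY
H/III-1 un II-1×II-2: X^HX^h
H/III-2 aff ·: X^hY
H/III-3 ? II-1×II-2: X^HX^H|X^HX^h
H/IV-1 aff III-1×III-2: X^hX^h
H/IV-2 ? III-1×III-2: X^HY|X^hY
⇒ H over [I-1,I-2,II-1,II-2,III-1,III-2,III-3,IV-1,IV-2]: 12 consistent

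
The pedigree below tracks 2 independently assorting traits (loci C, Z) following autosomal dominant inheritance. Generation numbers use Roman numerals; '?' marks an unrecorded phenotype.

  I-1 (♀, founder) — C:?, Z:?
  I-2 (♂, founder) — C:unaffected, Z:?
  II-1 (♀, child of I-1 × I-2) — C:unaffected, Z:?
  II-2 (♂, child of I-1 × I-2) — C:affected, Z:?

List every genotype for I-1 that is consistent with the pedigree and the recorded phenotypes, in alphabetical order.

C/I-1 ? ·: Cc
C/I-2 un ·: cc
C/II-1 un I-1×I-2: cc
C/II-2 aff I-1×I-2: Cc
⇒ C over [I-1,I-2,II-1,II-2]: 1 consistent
Z/I-1 ? ·: zz|Zz|ZZ
Z/I-2 ? ·: zz|Zz|ZZ
Z/II-1 ? I-1×I-2: zz|Zz|ZZ
Z/II-2 ? I-1×I-2: zz|Zz|ZZ
⇒ Z over [I-1,I-2,II-1,II-2]: 29 consistent

I-1 ∈ {Cc ZZ, Cc Zz, Cc zz}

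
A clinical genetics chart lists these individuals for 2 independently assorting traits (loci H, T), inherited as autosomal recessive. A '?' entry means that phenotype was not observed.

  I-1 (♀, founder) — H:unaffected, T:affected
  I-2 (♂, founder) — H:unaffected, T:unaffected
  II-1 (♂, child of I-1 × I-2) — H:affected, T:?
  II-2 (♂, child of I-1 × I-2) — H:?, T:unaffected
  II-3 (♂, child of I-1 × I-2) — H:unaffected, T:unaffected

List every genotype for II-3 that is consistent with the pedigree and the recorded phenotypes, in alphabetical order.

H/I-1 un ·: Hh
H/I-2 un ·: Hh
H/II-1 aff I-1×I-2: hh
H/II-2 ? I-1×I-2: HH|Hh|hh
H/II-3 un I-1×I-2: HH|Hh
⇒ H over [I-1,I-2,II-1,II-2,II-3]: 6 consistent
T/I-1 aff ·: tt
T/I-2 un ·: TT|Tt
T/II-1 ? I-1×I-2: Tt|tt
T/II-2 un I-1×I-2: Tt
T/II-3 un I-1×I-2: Tt
⇒ T over [I-1,I-2,II-1,II-2,II-3]: 3 consistent

II-3 ∈ {HH Tt, Hh Tt}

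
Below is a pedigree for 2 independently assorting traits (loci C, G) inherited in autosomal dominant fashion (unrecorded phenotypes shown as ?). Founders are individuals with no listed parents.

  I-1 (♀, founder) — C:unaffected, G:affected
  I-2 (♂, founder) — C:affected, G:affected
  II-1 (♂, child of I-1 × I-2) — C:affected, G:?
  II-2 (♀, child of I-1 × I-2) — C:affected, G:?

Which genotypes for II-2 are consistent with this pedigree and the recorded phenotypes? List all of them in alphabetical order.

C/I-1 un ·: cc
C/I-2 aff ·: Cc|CC
C/II-1 aff I-1×I-2: Cc
C/II-2 aff I-1×I-2: Cc
⇒ C over [I-1,I-2,II-1,II-2]: 2 consistent
G/I-1 aff ·: Gg|GG
G/I-2 aff ·: Gg|GG
G/II-1 ? I-1×I-2: gg|Gg|GG
G/II-2 ? I-1×I-2: gg|Gg|GG
⇒ G over [I-1,I-2,II-1,II-2]: 18 consistent

II-2 ∈ {Cc GG, Cc Gg, Cc gg}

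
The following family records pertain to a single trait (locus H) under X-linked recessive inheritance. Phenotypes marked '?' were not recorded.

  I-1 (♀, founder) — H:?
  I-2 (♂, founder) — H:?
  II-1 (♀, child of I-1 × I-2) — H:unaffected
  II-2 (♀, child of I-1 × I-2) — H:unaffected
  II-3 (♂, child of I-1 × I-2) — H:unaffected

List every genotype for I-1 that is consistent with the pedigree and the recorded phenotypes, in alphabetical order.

H/I-1 ? ·: X^HX^H|X^HX^h
H/I-2 ? ·: X^HY|X^hY
H/II-1 un I-1×I-2: X^HX^H|X^HX^h
H/II-2 un I-1×I-2: X^HX^H|X^HX^h
H/II-3 un I-1×I-2: X^HY
⇒ H over [I-1,I-2,II-1,II-2,II-3]: 7 consistent

I-1 ∈ {X^HX^H, X^HX^h}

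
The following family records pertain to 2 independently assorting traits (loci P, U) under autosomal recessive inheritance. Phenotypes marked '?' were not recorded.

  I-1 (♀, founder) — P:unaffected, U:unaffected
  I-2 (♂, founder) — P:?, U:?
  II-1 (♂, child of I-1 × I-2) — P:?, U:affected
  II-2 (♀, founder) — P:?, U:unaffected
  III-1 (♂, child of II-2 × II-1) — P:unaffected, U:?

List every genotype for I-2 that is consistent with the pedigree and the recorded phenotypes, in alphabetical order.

P/I-1 un ·: PP|Pp
P/I-2 ? ·: PP|Pp|pp
P/II-1 ? I-1×I-2: PP|Pp|pp
P/II-2 ? ·: PP|Pp|pp
P/III-1 un II-2×II-1: PP|Pp
⇒ P over [I-1,I-2,II-1,II-2,III-1]: 45 consistent
U/I-1 un ·: Uu
U/I-2 ? ·: Uu|uu
U/II-1 aff I-1×I-2: uu
U/II-2 un ·: UU|Uu
U/III-1 ? II-2×II-1: Uu|uu
⇒ U over [I-1,I-2,II-1,II-2,III-1]: 6 consistent

I-2 ∈ {PP Uu, PP uu, Pp Uu, Pp uu, pp Uu, pp uu}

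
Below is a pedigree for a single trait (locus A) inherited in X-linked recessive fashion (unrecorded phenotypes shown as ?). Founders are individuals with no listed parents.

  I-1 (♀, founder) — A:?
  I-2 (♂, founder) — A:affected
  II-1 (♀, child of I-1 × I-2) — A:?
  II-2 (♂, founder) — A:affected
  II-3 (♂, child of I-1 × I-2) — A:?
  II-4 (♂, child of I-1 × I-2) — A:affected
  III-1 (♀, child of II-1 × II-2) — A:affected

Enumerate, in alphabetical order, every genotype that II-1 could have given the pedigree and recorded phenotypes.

A/I-1 ? ·: X^AX^a|X^aX^a
A/I-2 aff ·: X^aY
A/II-1 ? I-1×I-2: X^AX^a|X^aX^a
A/II-2 aff ·: X^aY
A/II-3 ? I-1×I-2: X^AY|X^aY
A/II-4 aff I-1×I-2: X^aY
A/III-1 aff II-1×II-2: X^aX^a
⇒ A over [I-1,I-2,II-1,II-2,II-3,II-4,III-1]: 5 consistent

II-1 ∈ {X^AX^a, X^aX^a}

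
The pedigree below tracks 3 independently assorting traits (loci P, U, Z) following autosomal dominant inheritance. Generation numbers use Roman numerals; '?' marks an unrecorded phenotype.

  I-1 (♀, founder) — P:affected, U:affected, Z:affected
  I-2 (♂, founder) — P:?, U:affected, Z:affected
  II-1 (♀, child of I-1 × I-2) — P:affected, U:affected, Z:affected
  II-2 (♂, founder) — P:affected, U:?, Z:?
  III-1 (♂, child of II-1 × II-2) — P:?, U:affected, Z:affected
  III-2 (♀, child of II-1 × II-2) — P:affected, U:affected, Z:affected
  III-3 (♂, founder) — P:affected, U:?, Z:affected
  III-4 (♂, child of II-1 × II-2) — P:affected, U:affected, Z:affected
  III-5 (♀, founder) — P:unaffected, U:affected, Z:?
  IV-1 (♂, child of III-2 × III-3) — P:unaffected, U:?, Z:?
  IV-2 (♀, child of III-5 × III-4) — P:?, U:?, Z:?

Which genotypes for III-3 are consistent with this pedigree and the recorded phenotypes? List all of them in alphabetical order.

III-3 ∈ {Pp UU ZZ, Pp UU Zz, Pp Uu ZZ, Pp Uu Zz, Pp uu ZZ, Pp uu Zz}

P/I-1 aff ·: Pp|PP
P/I-2 ? ·: pp|Pp|PP
P/II-1 aff I-1×I-2: Pp|PP
P/II-2 aff ·: Pp|PP
P/III-1 ? II-1×II-2: pp|Pp|PP
P/III-2 aff II-1×II-2: Pp
P/III-3 aff ·: Pp
P/III-4 aff II-1×II-2: Pp|PP
P/III-5 un ·: pp
P/IV-1 un III-2×III-3: pp
P/IV-2 ? III-5×III-4: pp|Pp
⇒ P over [I-1,I-2,II-1,II-2,III-1,III-2,III-3,III-4,III-5,IV-1,IV-2]: 99 consistent
U/I-1 aff ·: Uu|UU
U/I-2 aff ·: Uu|UU
U/II-1 aff I-1×I-2: Uu|UU
U/II-2 ? ·: uu|Uu|UU
U/III-1 aff II-1×II-2: Uu|UU
U/III-2 aff II-1×II-2: Uu|UU
U/III-3 ? ·: uu|Uu|UU
U/III-4 aff II-1×II-2: Uu|UU
U/III-5 aff ·: Uu|UU
U/IV-1 ? III-2×III-3: uu|Uu|UU
U/IV-2 ? III-5×III-4: uu|Uu|UU
⇒ U over [I-1,I-2,II-1,II-2,III-1,III-2,III-3,III-4,III-5,IV-1,IV-2]: 2053 consistent
Z/I-1 aff ·: Zz|ZZ
Z/I-2 aff ·: Zz|ZZ
Z/II-1 aff I-1×I-2: Zz|ZZ
Z/II-2 ? ·: zz|Zz|ZZ
Z/III-1 aff II-1×II-2: Zz|ZZ
Z/III-2 aff II-1×II-2: Zz|ZZ
Z/III-3 aff ·: Zz|ZZ
Z/III-4 aff II-1×II-2: Zz|ZZ
Z/III-5 ? ·: zz|Zz|ZZ
Z/IV-1 ? III-2×III-3: zz|Zz|ZZ
Z/IV-2 ? III-5×III-4: zz|Zz|ZZ
⇒ Z over [I-1,I-2,II-1,II-2,III-1,III-2,III-3,III-4,III-5,IV-1,IV-2]: 2053 consistent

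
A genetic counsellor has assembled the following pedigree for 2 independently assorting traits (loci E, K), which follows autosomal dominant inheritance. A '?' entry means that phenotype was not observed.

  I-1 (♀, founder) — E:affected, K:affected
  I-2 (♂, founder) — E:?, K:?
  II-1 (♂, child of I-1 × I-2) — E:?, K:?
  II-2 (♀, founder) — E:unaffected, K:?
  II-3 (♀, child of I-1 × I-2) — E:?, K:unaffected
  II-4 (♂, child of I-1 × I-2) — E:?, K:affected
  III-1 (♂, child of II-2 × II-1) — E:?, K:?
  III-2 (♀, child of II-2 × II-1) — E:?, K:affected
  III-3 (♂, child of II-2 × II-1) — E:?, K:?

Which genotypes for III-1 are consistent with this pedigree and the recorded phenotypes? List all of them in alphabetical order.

III-1 ∈ {Ee KK, Ee Kk, Ee kk, ee KK, ee Kk, ee kk}

E/I-1 aff ·: Ee|EE
E/I-2 ? ·: ee|Ee|EE
E/II-1 ? I-1×I-2: ee|Ee|EE
E/II-2 un ·: ee
E/II-3 ? I-1×I-2: ee|Ee|EE
E/II-4 ? I-1×I-2: ee|Ee|EE
E/III-1 ? II-2×II-1: ee|Ee
E/III-2 ? II-2×II-1: ee|Ee
E/III-3 ? II-2×II-1: ee|Ee
⇒ E over [I-1,I-2,II-1,II-2,II-3,II-4,III-1,III-2,III-3]: 207 consistent
K/I-1 aff ·: Kk
K/I-2 ? ·: kk|Kk
K/II-1 ? I-1×I-2: kk|Kk|KK
K/II-2 ? ·: kk|Kk|KK
K/II-3 un I-1×I-2: kk
K/II-4 aff I-1×I-2: Kk|KK
K/III-1 ? II-2×II-1: kk|Kk|KK
K/III-2 aff II-2×II-1: Kk|KK
K/III-3 ? II-2×II-1: kk|Kk|KK
⇒ K over [I-1,I-2,II-1,II-2,II-3,II-4,III-1,III-2,III-3]: 125 consistent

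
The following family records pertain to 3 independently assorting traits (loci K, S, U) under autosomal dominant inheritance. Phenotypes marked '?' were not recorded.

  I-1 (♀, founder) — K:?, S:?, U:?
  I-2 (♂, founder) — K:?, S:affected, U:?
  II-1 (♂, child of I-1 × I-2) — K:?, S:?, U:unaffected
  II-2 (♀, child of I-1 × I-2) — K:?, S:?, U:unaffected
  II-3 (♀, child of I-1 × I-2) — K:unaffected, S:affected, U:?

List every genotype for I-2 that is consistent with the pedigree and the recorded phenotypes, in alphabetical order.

I-2 ∈ {Kk SS Uu, Kk SS uu, Kk Ss Uu, Kk Ss uu, kk SS Uu, kk SS uu, kk Ss Uu, kk Ss uu}

K/I-1 ? ·: kk|Kk
K/I-2 ? ·: kk|Kk
K/II-1 ? I-1×I-2: kk|Kk|KK
K/II-2 ? I-1×I-2: kk|Kk|KK
K/II-3 un I-1×I-2: kk
⇒ K over [I-1,I-2,II-1,II-2,II-3]: 18 consistent
S/I-1 ? ·: ss|Ss|SS
S/I-2 aff ·: Ss|SS
S/II-1 ? I-1×I-2: ss|Ss|SS
S/II-2 ? I-1×I-2: ss|Ss|SS
S/II-3 aff I-1×I-2: Ss|SS
⇒ S over [I-1,I-2,II-1,II-2,II-3]: 40 consistent
U/I-1 ? ·: uu|Uu
U/I-2 ? ·: uu|Uu
U/II-1 un I-1×I-2: uu
U/II-2 un I-1×I-2: uu
U/II-3 ? I-1×I-2: uu|Uu|UU
⇒ U over [I-1,I-2,II-1,II-2,II-3]: 8 consistent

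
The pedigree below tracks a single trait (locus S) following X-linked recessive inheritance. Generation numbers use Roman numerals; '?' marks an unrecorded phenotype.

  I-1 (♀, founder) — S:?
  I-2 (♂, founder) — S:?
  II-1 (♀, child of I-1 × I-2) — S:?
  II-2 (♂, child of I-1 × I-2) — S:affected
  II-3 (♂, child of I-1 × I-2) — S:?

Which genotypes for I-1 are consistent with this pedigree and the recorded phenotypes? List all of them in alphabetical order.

I-1 ∈ {X^SX^s, X^sX^s}

S/I-1 ? ·: X^SX^s|X^sX^s
S/I-2 ? ·: X^SY|X^sY
S/II-1 ? I-1×I-2: X^SX^S|X^SX^s|X^sX^s
S/II-2 aff I-1×I-2: X^sY
S/II-3 ? I-1×I-2: X^SY|X^sY
⇒ S over [I-1,I-2,II-1,II-2,II-3]: 10 consistent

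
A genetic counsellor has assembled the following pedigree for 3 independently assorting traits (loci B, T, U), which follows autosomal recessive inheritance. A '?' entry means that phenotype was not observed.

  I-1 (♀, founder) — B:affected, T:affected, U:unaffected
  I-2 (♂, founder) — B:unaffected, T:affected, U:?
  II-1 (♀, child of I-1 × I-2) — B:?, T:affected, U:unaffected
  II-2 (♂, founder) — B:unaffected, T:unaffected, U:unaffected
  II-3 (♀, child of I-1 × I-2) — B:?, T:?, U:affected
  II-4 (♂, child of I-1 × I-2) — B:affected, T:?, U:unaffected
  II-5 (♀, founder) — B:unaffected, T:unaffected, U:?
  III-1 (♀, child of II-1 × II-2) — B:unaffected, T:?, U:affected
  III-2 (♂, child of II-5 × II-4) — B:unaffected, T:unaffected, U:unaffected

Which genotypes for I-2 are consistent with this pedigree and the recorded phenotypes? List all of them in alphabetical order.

B/I-1 aff ·: bb
B/I-2 un ·: Bb
B/II-1 ? I-1×I-2: Bb|bb
B/II-2 un ·: BB|Bb
B/II-3 ? I-1×I-2: Bb|bb
B/II-4 aff I-1×I-2: bb
B/II-5 un ·: BB|Bb
B/III-1 un II-1×II-2: BB|Bb
B/III-2 un II-5×II-4: Bb
⇒ B over [I-1,I-2,II-1,II-2,II-3,II-4,II-5,III-1,III-2]: 24 consistent
T/I-1 aff ·: tt
T/I-2 aff ·: tt
T/II-1 aff I-1×I-2: tt
T/II-2 un ·: TT|Tt
T/II-3 ? I-1×I-2: tt
T/II-4 ? I-1×I-2: tt
T/II-5 un ·: TT|Tt
T/III-1 ? II-1×II-2: Tt|tt
T/III-2 un II-5×II-4: Tt
⇒ T over [I-1,I-2,II-1,II-2,II-3,II-4,II-5,III-1,III-2]: 6 consistent
U/I-1 un ·: Uu
U/I-2 ? ·: Uu|uu
U/II-1 un I-1×I-2: Uu
U/II-2 un ·: Uu
U/II-3 aff I-1×I-2: uu
U/II-4 un I-1×I-2: UU|Uu
U/II-5 ? ·: UU|Uu|uu
U/III-1 aff II-1×II-2: uu
U/III-2 un II-5×II-4: UU|Uu
⇒ U over [I-1,I-2,II-1,II-2,II-3,II-4,II-5,III-1,III-2]: 14 consistent

I-2 ∈ {Bb tt Uu, Bb tt uu}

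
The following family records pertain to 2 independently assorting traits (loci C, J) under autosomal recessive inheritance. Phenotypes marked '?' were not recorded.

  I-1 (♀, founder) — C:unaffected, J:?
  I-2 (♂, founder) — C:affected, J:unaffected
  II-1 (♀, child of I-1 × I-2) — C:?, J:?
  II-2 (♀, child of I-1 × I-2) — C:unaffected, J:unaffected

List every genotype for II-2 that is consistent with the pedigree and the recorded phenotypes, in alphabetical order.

C/I-1 un ·: CC|Cc
C/I-2 aff ·: cc
C/II-1 ? I-1×I-2: Cc|cc
C/II-2 un I-1×I-2: Cc
⇒ C over [I-1,I-2,II-1,II-2]: 3 consistent
J/I-1 ? ·: JJ|Jj|jj
J/I-2 un ·: JJ|Jj
J/II-1 ? I-1×I-2: JJ|Jj|jj
J/II-2 un I-1×I-2: JJ|Jj
⇒ J over [I-1,I-2,II-1,II-2]: 18 consistent

II-2 ∈ {Cc JJ, Cc Jj}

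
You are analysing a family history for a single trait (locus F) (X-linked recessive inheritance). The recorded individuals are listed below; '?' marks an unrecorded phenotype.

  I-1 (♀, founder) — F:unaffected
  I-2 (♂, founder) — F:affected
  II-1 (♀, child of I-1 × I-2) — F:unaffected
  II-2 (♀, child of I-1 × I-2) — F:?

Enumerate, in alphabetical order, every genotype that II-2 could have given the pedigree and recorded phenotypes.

F/I-1 un ·: X^FX^F|X^FX^f
F/I-2 aff ·: X^fY
F/II-1 un I-1×I-2: X^FX^f
F/II-2 ? I-1×I-2: X^FX^f|X^fX^f
⇒ F over [I-1,I-2,II-1,II-2]: 3 consistent

II-2 ∈ {X^FX^f, X^fX^f}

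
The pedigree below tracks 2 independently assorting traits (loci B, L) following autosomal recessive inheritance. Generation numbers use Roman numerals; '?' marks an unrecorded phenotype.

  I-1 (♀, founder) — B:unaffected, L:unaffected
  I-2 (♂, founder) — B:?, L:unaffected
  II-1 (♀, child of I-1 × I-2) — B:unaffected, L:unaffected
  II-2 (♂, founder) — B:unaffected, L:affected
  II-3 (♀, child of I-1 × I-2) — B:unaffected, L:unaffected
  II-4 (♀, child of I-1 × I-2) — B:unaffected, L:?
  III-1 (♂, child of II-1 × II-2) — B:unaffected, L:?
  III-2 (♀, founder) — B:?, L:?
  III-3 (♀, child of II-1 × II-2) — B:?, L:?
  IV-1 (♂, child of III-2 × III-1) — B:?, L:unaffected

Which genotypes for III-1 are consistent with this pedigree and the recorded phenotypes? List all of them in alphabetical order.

B/I-1 un ·: BB|Bb
B/I-2 ? ·: BB|Bb|bb
B/II-1 un I-1×I-2: BB|Bb
B/II-2 un ·: BB|Bb
B/II-3 un I-1×I-2: BB|Bb
B/II-4 un I-1×I-2: BB|Bb
B/III-1 un II-1×II-2: BB|Bb
B/III-2 ? ·: BB|Bb|bb
B/III-3 ? II-1×II-2: BB|Bb|bb
B/IV-1 ? III-2×III-1: BB|Bb|bb
⇒ B over [I-1,I-2,II-1,II-2,II-3,II-4,III-1,III-2,III-3,IV-1]: 1108 consistent
L/I-1 un ·: LL|Ll
L/I-2 un ·: LL|Ll
L/II-1 un I-1×I-2: LL|Ll
L/II-2 aff ·: ll
L/II-3 un I-1×I-2: LL|Ll
L/II-4 ? I-1×I-2: LL|Ll|ll
L/III-1 ? II-1×II-2: Ll|ll
L/III-2 ? ·: LL|Ll|ll
L/III-3 ? II-1×II-2: Ll|ll
L/IV-1 un III-2×III-1: LL|Ll
⇒ L over [I-1,I-2,II-1,II-2,II-3,II-4,III-1,III-2,III-3,IV-1]: 271 consistent

III-1 ∈ {BB Ll, BB ll, Bb Ll, Bb ll}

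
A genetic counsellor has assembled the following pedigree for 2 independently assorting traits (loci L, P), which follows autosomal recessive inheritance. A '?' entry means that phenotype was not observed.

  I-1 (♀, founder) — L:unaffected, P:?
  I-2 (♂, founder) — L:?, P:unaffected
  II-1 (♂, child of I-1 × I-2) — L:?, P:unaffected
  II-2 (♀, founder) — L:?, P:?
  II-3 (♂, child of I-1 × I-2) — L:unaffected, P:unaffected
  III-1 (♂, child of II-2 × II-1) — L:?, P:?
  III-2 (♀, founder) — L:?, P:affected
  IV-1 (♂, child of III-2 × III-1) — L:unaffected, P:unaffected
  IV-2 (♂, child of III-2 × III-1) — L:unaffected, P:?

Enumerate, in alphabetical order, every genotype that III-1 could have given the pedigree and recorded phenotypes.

L/I-1 un ·: LL|Ll
L/I-2 ? ·: LL|Ll|ll
L/II-1 ? I-1×I-2: LL|Ll|ll
L/II-2 ? ·: LL|Ll|ll
L/II-3 un I-1×I-2: LL|Ll
L/III-1 ? II-2×II-1: LL|Ll|ll
L/III-2 ? ·: LL|Ll|ll
L/IV-1 un III-2×III-1: LL|Ll
L/IV-2 un III-2×III-1: LL|Ll
⇒ L over [I-1,I-2,II-1,II-2,II-3,III-1,III-2,IV-1,IV-2]: 620 consistent
P/I-1 ? ·: PP|Pp|pp
P/I-2 un ·: PP|Pp
P/II-1 un I-1×I-2: PP|Pp
P/II-2 ? ·: PP|Pp|pp
P/II-3 un I-1×I-2: PP|Pp
P/III-1 ? II-2×II-1: PP|Pp
P/III-2 aff ·: pp
P/IV-1 un III-2×III-1: Pp
P/IV-2 ? III-2×III-1: Pp|pp
⇒ P over [I-1,I-2,II-1,II-2,II-3,III-1,III-2,IV-1,IV-2]: 106 consistent

III-1 ∈ {LL PP, LL Pp, Ll PP, Ll Pp, ll PP, ll Pp}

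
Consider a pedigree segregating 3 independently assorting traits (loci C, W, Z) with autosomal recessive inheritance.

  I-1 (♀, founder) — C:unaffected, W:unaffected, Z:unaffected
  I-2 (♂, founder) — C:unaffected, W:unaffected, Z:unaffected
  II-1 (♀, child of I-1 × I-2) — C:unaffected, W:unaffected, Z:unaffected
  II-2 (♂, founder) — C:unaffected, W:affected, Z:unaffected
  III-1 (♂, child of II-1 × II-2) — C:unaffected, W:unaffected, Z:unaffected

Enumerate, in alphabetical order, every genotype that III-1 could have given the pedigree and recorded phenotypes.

III-1 ∈ {CC Ww ZZ, CC Ww Zz, Cc Ww ZZ, Cc Ww Zz}

C/I-1 un ·: CC|Cc
C/I-2 un ·: CC|Cc
C/II-1 un I-1×I-2: CC|Cc
C/II-2 un ·: CC|Cc
C/III-1 un II-1×II-2: CC|Cc
⇒ C over [I-1,I-2,II-1,II-2,III-1]: 24 consistent
W/I-1 un ·: WW|Ww
W/I-2 un ·: WW|Ww
W/II-1 un I-1×I-2: WW|Ww
W/II-2 aff ·: ww
W/III-1 un II-1×II-2: Ww
⇒ W over [I-1,I-2,II-1,II-2,III-1]: 7 consistent
Z/I-1 un ·: ZZ|Zz
Z/I-2 un ·: ZZ|Zz
Z/II-1 un I-1×I-2: ZZ|Zz
Z/II-2 un ·: ZZ|Zz
Z/III-1 un II-1×II-2: ZZ|Zz
⇒ Z over [I-1,I-2,II-1,II-2,III-1]: 24 consistent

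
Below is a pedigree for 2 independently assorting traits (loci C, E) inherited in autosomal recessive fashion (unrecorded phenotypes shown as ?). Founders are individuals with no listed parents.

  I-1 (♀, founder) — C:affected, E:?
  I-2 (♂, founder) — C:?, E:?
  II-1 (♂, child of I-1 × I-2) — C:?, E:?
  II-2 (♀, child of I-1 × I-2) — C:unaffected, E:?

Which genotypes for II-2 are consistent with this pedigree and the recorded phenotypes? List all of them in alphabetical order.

C/I-1 aff ·: cc
C/I-2 ? ·: CC|Cc
C/II-1 ? I-1×I-2: Cc|cc
C/II-2 un I-1×I-2: Cc
⇒ C over [I-1,I-2,II-1,II-2]: 3 consistent
E/I-1 ? ·: EE|Ee|ee
E/I-2 ? ·: EE|Ee|ee
E/II-1 ? I-1×I-2: EE|Ee|ee
E/II-2 ? I-1×I-2: EE|Ee|ee
⇒ E over [I-1,I-2,II-1,II-2]: 29 consistent

II-2 ∈ {Cc EE, Cc Ee, Cc ee}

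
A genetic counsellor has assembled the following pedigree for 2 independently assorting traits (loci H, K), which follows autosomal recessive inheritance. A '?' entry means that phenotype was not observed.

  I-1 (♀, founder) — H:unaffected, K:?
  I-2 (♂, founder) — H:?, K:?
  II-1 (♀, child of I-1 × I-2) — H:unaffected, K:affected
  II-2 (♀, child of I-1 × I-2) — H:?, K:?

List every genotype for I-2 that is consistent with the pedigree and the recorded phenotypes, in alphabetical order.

I-2 ∈ {HH Kk, HH kk, Hh Kk, Hh kk, hh Kk, hh kk}

H/I-1 un ·: HH|Hh
H/I-2 ? ·: HH|Hh|hh
H/II-1 un I-1×I-2: HH|Hh
H/II-2 ? I-1×I-2: HH|Hh|hh
⇒ H over [I-1,I-2,II-1,II-2]: 18 consistent
K/I-1 ? ·: Kk|kk
K/I-2 ? ·: Kk|kk
K/II-1 aff I-1×I-2: kk
K/II-2 ? I-1×I-2: KK|Kk|kk
⇒ K over [I-1,I-2,II-1,II-2]: 8 consistent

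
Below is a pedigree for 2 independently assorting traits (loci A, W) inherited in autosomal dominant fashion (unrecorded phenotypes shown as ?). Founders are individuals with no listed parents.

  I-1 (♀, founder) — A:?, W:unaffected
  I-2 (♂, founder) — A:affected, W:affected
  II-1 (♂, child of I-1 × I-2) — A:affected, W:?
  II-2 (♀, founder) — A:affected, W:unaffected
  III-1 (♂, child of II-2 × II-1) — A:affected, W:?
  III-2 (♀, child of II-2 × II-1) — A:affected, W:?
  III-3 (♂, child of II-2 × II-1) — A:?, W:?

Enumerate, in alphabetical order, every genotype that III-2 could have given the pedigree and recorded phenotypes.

III-2 ∈ {AA Ww, AA ww, Aa Ww, Aa ww}

A/I-1 ? ·: aa|Aa|AA
A/I-2 aff ·: Aa|AA
A/II-1 aff I-1×I-2: Aa|AA
A/II-2 aff ·: Aa|AA
A/III-1 aff II-2×II-1: Aa|AA
A/III-2 aff II-2×II-1: Aa|AA
A/III-3 ? II-2×II-1: aa|Aa|AA
⇒ A over [I-1,I-2,II-1,II-2,III-1,III-2,III-3]: 136 consistent
W/I-1 un ·: ww
W/I-2 aff ·: Ww|WW
W/II-1 ? I-1×I-2: ww|Ww
W/II-2 un ·: ww
W/III-1 ? II-2×II-1: ww|Ww
W/III-2 ? II-2×II-1: ww|Ww
W/III-3 ? II-2×II-1: ww|Ww
⇒ W over [I-1,I-2,II-1,II-2,III-1,III-2,III-3]: 17 consistent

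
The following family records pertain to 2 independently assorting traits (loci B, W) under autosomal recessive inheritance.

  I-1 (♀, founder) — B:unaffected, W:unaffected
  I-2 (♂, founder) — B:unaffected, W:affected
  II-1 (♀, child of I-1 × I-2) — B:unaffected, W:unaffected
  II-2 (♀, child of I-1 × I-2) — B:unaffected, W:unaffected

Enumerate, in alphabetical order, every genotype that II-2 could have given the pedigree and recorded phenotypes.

B/I-1 un ·: BB|Bb
B/I-2 un ·: BB|Bb
B/II-1 un I-1×I-2: BB|Bb
B/II-2 un I-1×I-2: BB|Bb
⇒ B over [I-1,I-2,II-1,II-2]: 13 consistent
W/I-1 un ·: WW|Ww
W/I-2 aff ·: ww
W/II-1 un I-1×I-2: Ww
W/II-2 un I-1×I-2: Ww
⇒ W over [I-1,I-2,II-1,II-2]: 2 consistent

II-2 ∈ {BB Ww, Bb Ww}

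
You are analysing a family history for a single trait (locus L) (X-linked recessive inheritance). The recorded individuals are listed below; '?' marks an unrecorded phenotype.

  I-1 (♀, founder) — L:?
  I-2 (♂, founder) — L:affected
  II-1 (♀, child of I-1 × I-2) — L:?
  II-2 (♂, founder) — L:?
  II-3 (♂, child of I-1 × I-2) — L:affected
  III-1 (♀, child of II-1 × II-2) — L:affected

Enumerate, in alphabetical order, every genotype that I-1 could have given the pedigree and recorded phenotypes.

I-1 ∈ {X^LX^l, X^lX^l}

L/I-1 ? ·: X^LX^l|X^lX^l
L/I-2 aff ·: X^lY
L/II-1 ? I-1×I-2: X^LX^l|X^lX^l
L/II-2 ? ·: X^lY
L/II-3 aff I-1×I-2: X^lY
L/III-1 aff II-1×II-2: X^lX^l
⇒ L over [I-1,I-2,II-1,II-2,II-3,III-1]: 3 consistent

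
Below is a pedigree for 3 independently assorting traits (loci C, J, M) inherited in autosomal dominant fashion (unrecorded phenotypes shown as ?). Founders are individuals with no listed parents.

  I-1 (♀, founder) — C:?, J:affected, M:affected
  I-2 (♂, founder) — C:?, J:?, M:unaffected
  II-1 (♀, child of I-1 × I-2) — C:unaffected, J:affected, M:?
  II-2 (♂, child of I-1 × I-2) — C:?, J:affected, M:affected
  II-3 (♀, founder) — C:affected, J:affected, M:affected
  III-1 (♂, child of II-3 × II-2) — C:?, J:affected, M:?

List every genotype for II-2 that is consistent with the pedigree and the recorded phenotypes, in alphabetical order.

C/I-1 ? ·: cc|Cc
C/I-2 ? ·: cc|Cc
C/II-1 un I-1×I-2: cc
C/II-2 ? I-1×I-2: cc|Cc|CC
C/II-3 aff ·: Cc|CC
C/III-1 ? II-3×II-2: cc|Cc|CC
⇒ C over [I-1,I-2,II-1,II-2,II-3,III-1]: 30 consistent
J/I-1 aff ·: Jj|JJ
J/I-2 ? ·: jj|Jj|JJ
J/II-1 aff I-1×I-2: Jj|JJ
J/II-2 aff I-1×I-2: Jj|JJ
J/II-3 aff ·: Jj|JJ
J/III-1 aff II-3×II-2: Jj|JJ
⇒ J over [I-1,I-2,II-1,II-2,II-3,III-1]: 53 consistent
M/I-1 aff ·: Mm|MM
M/I-2 un ·: mm
M/II-1 ? I-1×I-2: mm|Mm
M/II-2 aff I-1×I-2: Mm
M/II-3 aff ·: Mm|MM
M/III-1 ? II-3×II-2: mm|Mm|MM
⇒ M over [I-1,I-2,II-1,II-2,II-3,III-1]: 15 consistent

II-2 ∈ {CC JJ Mm, CC Jj Mm, Cc JJ Mm, Cc Jj Mm, cc JJ Mm, cc Jj Mm}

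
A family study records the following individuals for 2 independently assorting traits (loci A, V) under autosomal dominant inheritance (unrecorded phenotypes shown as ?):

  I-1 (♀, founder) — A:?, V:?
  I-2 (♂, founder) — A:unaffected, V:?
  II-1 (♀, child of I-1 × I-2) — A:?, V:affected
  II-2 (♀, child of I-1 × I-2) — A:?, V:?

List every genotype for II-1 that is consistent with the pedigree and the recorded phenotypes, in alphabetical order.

A/I-1 ? ·: aa|Aa|AA
A/I-2 un ·: aa
A/II-1 ? I-1×I-2: aa|Aa
A/II-2 ? I-1×I-2: aa|Aa
⇒ A over [I-1,I-2,II-1,II-2]: 6 consistent
V/I-1 ? ·: vv|Vv|VV
V/I-2 ? ·: vv|Vv|VV
V/II-1 aff I-1×I-2: Vv|VV
V/II-2 ? I-1×I-2: vv|Vv|VV
⇒ V over [I-1,I-2,II-1,II-2]: 21 consistent

II-1 ∈ {Aa VV, Aa Vv, aa VV, aa Vv}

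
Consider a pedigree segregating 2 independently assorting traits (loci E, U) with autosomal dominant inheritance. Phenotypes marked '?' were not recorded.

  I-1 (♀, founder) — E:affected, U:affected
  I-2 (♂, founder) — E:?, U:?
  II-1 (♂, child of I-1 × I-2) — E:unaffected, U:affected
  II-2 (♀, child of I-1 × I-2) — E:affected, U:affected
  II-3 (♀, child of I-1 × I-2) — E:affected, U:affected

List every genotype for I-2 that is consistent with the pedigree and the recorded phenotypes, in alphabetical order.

I-2 ∈ {Ee UU, Ee Uu, Ee uu, ee UU, ee Uu, ee uu}

E/I-1 aff ·: Ee
E/I-2 ? ·: ee|Ee
E/II-1 un I-1×I-2: ee
E/II-2 aff I-1×I-2: Ee|EE
E/II-3 aff I-1×I-2: Ee|EE
⇒ E over [I-1,I-2,II-1,II-2,II-3]: 5 consistent
U/I-1 aff ·: Uu|UU
U/I-2 ? ·: uu|Uu|UU
U/II-1 aff I-1×I-2: Uu|UU
U/II-2 aff I-1×I-2: Uu|UU
U/II-3 aff I-1×I-2: Uu|UU
⇒ U over [I-1,I-2,II-1,II-2,II-3]: 27 consistent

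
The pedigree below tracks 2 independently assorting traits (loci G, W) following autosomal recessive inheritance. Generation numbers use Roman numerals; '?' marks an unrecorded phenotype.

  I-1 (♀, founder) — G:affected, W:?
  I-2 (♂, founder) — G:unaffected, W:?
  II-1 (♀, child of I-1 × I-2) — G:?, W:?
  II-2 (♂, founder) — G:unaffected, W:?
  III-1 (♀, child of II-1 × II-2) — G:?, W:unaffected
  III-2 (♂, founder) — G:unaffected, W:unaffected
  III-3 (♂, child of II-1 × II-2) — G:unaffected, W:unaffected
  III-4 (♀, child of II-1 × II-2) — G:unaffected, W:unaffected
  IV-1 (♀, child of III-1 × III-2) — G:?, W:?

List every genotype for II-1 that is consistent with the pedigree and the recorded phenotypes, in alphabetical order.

G/I-1 aff ·: gg
G/I-2 un ·: GG|Gg
G/II-1 ? I-1×I-2: Gg|gg
G/II-2 un ·: GG|Gg
G/III-1 ? II-1×II-2: GG|Gg|gg
G/III-2 un ·: GG|Gg
G/III-3 un II-1×II-2: GG|Gg
G/III-4 un II-1×II-2: GG|Gg
G/IV-1 ? III-1×III-2: GG|Gg|gg
⇒ G over [I-1,I-2,II-1,II-2,III-1,III-2,III-3,III-4,IV-1]: 165 consistent
W/I-1 ? ·: WW|Ww|ww
W/I-2 ? ·: WW|Ww|ww
W/II-1 ? I-1×I-2: WW|Ww|ww
W/II-2 ? ·: WW|Ww|ww
W/III-1 un II-1×II-2: WW|Ww
W/III-2 un ·: WW|Ww
W/III-3 un II-1×II-2: WW|Ww
W/III-4 un II-1×II-2: WW|Ww
W/IV-1 ? III-1×III-2: WW|Ww|ww
⇒ W over [I-1,I-2,II-1,II-2,III-1,III-2,III-3,III-4,IV-1]: 683 consistent

II-1 ∈ {Gg WW, Gg Ww, Gg ww, gg WW, gg Ww, gg ww}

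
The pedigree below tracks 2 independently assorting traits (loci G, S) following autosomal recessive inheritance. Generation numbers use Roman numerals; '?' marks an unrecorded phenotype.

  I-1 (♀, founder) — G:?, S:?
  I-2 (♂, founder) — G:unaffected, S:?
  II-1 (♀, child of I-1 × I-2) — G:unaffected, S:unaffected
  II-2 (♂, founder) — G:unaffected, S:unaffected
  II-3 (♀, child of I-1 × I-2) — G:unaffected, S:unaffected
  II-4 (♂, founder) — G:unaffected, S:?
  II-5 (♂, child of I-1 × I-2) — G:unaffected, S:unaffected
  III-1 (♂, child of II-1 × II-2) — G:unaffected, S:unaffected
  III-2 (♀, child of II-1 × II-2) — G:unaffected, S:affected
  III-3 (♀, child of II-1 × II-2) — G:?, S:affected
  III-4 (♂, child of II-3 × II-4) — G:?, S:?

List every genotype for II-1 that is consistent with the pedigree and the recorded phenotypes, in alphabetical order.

II-1 ∈ {GG Ss, Gg Ss}

G/I-1 ? ·: GG|Gg|gg
G/I-2 un ·: GG|Gg
G/II-1 un I-1×I-2: GG|Gg
G/II-2 un ·: GG|Gg
G/II-3 un I-1×I-2: GG|Gg
G/II-4 un ·: GG|Gg
G/II-5 un I-1×I-2: GG|Gg
G/III-1 un II-1×II-2: GG|Gg
G/III-2 un II-1×II-2: GG|Gg
G/III-3 ? II-1×II-2: GG|Gg|gg
G/III-4 ? II-3×II-4: GG|Gg|gg
⇒ G over [I-1,I-2,II-1,II-2,II-3,II-4,II-5,III-1,III-2,III-3,III-4]: 1619 consistent
S/I-1 ? ·: SS|Ss|ss
S/I-2 ? ·: SS|Ss|ss
S/II-1 un I-1×I-2: Ss
S/II-2 un ·: Ss
S/II-3 un I-1×I-2: SS|Ss
S/II-4 ? ·: SS|Ss|ss
S/II-5 un I-1×I-2: SS|Ss
S/III-1 un II-1×II-2: SS|Ss
S/III-2 aff II-1×II-2: ss
S/III-3 aff II-1×II-2: ss
S/III-4 ? II-3×II-4: SS|Ss|ss
⇒ S over [I-1,I-2,II-1,II-2,II-3,II-4,II-5,III-1,III-2,III-3,III-4]: 188 consistent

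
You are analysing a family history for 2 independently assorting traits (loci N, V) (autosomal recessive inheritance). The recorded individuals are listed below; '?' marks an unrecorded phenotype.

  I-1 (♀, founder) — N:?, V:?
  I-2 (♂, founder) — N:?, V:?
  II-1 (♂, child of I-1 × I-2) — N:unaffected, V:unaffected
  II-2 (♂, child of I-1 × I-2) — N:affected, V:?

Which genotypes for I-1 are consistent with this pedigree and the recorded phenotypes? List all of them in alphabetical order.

N/I-1 ? ·: Nn|nn
N/I-2 ? ·: Nn|nn
N/II-1 un I-1×I-2: NN|Nn
N/II-2 aff I-1×I-2: nn
⇒ N over [I-1,I-2,II-1,II-2]: 4 consistent
V/I-1 ? ·: VV|Vv|vv
V/I-2 ? ·: VV|Vv|vv
V/II-1 un I-1×I-2: VV|Vv
V/II-2 ? I-1×I-2: VV|Vv|vv
⇒ V over [I-1,I-2,II-1,II-2]: 21 consistent

I-1 ∈ {Nn VV, Nn Vv, Nn vv, nn VV, nn Vv, nn vv}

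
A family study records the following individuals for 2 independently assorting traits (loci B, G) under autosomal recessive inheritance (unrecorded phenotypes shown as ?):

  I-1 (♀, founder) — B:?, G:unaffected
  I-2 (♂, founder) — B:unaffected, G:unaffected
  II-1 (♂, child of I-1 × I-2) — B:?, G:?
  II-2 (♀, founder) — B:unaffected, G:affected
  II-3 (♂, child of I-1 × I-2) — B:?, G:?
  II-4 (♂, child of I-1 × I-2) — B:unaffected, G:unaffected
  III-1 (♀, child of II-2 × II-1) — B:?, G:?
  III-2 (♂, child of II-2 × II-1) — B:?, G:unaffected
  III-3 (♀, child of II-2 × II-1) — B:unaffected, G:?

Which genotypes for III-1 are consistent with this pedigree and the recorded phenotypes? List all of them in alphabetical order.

B/I-1 ? ·: BB|Bb|bb
B/I-2 un ·: BB|Bb
B/II-1 ? I-1×I-2: BB|Bb|bb
B/II-2 un ·: BB|Bb
B/II-3 ? I-1×I-2: BB|Bb|bb
B/II-4 un I-1×I-2: BB|Bb
B/III-1 ? II-2×II-1: BB|Bb|bb
B/III-2 ? II-2×II-1: BB|Bb|bb
B/III-3 un II-2×II-1: BB|Bb
⇒ B over [I-1,I-2,II-1,II-2,II-3,II-4,III-1,III-2,III-3]: 617 consistent
G/I-1 un ·: GG|Gg
G/I-2 un ·: GG|Gg
G/II-1 ? I-1×I-2: GG|Gg
G/II-2 aff ·: gg
G/II-3 ? I-1×I-2: GG|Gg|gg
G/II-4 un I-1×I-2: GG|Gg
G/III-1 ? II-2×II-1: Gg|gg
G/III-2 un II-2×II-1: Gg
G/III-3 ? II-2×II-1: Gg|gg
⇒ G over [I-1,I-2,II-1,II-2,II-3,II-4,III-1,III-2,III-3]: 71 consistent

III-1 ∈ {BB Gg, BB gg, Bb Gg, Bb gg, bb Gg, bb gg}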